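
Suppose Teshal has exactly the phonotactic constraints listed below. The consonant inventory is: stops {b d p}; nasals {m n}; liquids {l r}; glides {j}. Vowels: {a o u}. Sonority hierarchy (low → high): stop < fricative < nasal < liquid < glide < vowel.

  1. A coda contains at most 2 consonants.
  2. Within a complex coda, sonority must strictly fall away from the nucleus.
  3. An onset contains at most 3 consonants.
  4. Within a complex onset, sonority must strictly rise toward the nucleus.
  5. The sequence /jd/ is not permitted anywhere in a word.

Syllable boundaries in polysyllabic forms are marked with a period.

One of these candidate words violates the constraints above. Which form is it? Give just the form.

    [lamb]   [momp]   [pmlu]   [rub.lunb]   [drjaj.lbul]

[lamb] — σ1 onset /l/, coda /mb/ (3→1 falls) ok → phonotactically legal
[momp] — σ1 onset /m/, coda /mp/ (3→1 falls) ok → phonotactically legal
[pmlu] — σ1 onset /pml/ (1→3→4 rises), coda /∅/ ok → phonotactically legal
[rub.lunb] — σ1 onset /r/, coda /b/ ok; σ2 onset /l/, coda /nb/ (3→1 falls) ok → phonotactically legal
[drjaj.lbul] — violates constraint 4: syllable 2 onset /lb/: /l/ (liquid, 4) → /b/ (stop, 1) does not rise → phonotactically illegal

[drjaj.lbul]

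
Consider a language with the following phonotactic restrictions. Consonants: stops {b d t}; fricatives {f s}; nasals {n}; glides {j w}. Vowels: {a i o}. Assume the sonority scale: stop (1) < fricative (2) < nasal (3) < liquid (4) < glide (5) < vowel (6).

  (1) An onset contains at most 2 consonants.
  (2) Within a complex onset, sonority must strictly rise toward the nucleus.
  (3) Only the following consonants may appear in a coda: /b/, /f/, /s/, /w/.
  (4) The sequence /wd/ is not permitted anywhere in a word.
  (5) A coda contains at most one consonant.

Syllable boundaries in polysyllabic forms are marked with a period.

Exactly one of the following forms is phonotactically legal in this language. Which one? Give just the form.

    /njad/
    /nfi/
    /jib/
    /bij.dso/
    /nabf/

/njad/ — violates constraint 3: syllable 1 coda contains /d/, which is not a licensed coda consonant → phonotactically illegal
/nfi/ — violates constraint 2: syllable 1 onset /nf/: /n/ (nasal, 3) → /f/ (fricative, 2) does not rise → phonotactically illegal
/jib/ — σ1 onset /j/, coda /b/ ok → phonotactically legal
/bij.dso/ — violates constraint 3: syllable 1 coda contains /j/, which is not a licensed coda consonant → phonotactically illegal
/nabf/ — violates constraint 5: syllable 1 coda /bf/ has 2 consonants (> 1) → phonotactically illegal

/jib/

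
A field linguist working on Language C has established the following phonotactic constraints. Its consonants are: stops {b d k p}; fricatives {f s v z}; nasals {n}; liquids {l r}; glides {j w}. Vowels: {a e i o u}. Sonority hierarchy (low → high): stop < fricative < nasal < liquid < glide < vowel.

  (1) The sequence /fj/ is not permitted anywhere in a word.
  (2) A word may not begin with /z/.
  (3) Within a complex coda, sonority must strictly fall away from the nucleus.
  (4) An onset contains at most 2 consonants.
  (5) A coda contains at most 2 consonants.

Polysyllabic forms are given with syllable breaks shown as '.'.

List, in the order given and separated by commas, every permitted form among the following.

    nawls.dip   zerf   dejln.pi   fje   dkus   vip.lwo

dkus, vip.lwo

nawls.dip — violates constraint 5: syllable 1 coda /wls/ has 3 consonants (> 2) → not permitted
zerf — violates constraint 2: word begins with /z/ → not permitted
dejln.pi — violates constraint 5: syllable 1 coda /jln/ has 3 consonants (> 2) → not permitted
fje — violates constraint 1: contains banned sequence /fj/ → not permitted
dkus — σ1 onset /dk/ (2C), coda /s/ ok → permitted
vip.lwo — σ1 onset /v/, coda /p/ ok; σ2 onset /lw/ (2C), coda /∅/ ok → permitted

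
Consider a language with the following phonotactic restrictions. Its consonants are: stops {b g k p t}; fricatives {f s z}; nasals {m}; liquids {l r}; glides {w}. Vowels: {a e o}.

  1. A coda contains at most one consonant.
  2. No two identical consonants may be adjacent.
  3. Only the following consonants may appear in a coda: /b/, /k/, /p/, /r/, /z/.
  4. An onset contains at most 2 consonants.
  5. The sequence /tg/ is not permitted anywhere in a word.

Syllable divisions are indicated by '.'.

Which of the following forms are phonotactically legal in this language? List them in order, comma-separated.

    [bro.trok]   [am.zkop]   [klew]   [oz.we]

[bro.trok] — σ1 onset /br/ (2C), coda /∅/ ok; σ2 onset /tr/ (2C), coda /k/ ok → phonotactically legal
[am.zkop] — violates constraint 3: syllable 1 coda contains /m/, which is not a licensed coda consonant → phonotactically illegal
[klew] — violates constraint 3: syllable 1 coda contains /w/, which is not a licensed coda consonant → phonotactically illegal
[oz.we] — σ1 onset /∅/, coda /z/ ok; σ2 onset /w/, coda /∅/ ok → phonotactically legal

[bro.trok], [oz.we]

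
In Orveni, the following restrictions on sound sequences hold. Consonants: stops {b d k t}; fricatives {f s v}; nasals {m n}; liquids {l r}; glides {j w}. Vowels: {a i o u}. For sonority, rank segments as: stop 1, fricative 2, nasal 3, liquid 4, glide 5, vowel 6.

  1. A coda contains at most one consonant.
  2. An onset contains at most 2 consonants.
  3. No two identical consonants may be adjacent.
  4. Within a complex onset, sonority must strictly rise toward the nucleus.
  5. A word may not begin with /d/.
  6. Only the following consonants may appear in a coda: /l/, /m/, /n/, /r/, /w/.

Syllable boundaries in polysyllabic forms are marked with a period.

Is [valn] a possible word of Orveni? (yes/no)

no

[valn] — violates constraint 1: syllable 1 coda /ln/ has 2 consonants (> 1) → not permitted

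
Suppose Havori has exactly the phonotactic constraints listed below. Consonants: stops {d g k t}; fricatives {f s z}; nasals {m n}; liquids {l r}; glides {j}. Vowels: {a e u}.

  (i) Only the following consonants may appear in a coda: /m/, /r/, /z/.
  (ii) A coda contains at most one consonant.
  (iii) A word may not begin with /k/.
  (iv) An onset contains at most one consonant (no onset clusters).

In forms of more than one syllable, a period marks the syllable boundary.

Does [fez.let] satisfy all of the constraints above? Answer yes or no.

no

[fez.let] — violates constraint (i): syllable 2 coda contains /t/, which is not a licensed coda consonant → ill-formed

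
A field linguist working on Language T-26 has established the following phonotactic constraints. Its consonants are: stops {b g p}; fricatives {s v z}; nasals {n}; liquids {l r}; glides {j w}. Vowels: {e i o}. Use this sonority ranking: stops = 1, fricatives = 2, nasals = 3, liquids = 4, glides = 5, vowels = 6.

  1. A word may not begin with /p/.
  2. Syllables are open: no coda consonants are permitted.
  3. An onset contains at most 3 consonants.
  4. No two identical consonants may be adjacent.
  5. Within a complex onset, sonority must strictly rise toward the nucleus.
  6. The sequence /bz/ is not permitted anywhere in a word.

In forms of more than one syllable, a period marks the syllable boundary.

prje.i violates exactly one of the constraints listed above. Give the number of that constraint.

1

prje.i: word begins with /p/.
This is a violation of constraint 1: "A word may not begin with /p/."
The remaining constraints (2, 3, 4, 5, 6) are satisfied.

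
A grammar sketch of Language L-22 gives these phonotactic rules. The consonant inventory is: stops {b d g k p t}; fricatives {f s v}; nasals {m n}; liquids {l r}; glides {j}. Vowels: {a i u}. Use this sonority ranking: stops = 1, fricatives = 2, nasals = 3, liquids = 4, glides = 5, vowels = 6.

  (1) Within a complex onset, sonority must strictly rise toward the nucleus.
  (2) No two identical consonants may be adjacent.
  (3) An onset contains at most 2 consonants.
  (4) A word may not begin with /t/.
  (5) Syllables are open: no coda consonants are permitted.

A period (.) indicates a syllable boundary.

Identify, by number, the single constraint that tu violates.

4

tu: word begins with /t/.
This is a violation of constraint 4: "A word may not begin with /t/."
The remaining constraints (1, 2, 3, 5) are satisfied.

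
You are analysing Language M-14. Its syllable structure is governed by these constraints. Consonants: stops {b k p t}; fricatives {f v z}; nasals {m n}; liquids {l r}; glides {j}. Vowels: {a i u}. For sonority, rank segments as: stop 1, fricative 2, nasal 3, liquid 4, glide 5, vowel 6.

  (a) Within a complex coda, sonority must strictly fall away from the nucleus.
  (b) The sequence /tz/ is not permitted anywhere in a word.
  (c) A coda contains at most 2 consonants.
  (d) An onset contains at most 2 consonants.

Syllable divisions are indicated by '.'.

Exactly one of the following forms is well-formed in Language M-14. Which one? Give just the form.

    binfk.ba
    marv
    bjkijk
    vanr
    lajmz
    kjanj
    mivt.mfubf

binfk.ba — violates constraint (c): syllable 1 coda /nfk/ has 3 consonants (> 2) → ill-formed
marv — σ1 onset /m/, coda /rv/ (4→2 falls) ok → well-formed
bjkijk — violates constraint (d): syllable 1 onset /bjk/ has 3 consonants (> 2) → ill-formed
vanr — violates constraint (a): syllable 1 coda /nr/: /n/ (nasal, 3) → /r/ (liquid, 4) does not fall → ill-formed
lajmz — violates constraint (c): syllable 1 coda /jmz/ has 3 consonants (> 2) → ill-formed
kjanj — violates constraint (a): syllable 1 coda /nj/: /n/ (nasal, 3) → /j/ (glide, 5) does not fall → ill-formed
mivt.mfubf — violates constraint (a): syllable 2 coda /bf/: /b/ (stop, 1) → /f/ (fricative, 2) does not fall → ill-formed

marv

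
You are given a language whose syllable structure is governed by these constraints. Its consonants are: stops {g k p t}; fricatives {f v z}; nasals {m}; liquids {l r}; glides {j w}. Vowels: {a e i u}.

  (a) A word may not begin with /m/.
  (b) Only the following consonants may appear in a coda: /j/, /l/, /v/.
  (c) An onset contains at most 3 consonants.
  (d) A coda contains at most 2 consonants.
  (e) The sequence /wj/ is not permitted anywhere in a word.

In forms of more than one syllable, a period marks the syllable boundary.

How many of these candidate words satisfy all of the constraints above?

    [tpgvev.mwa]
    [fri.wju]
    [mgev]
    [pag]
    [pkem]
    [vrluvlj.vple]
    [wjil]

[tpgvev.mwa] — violates constraint (c): syllable 1 onset /tpgv/ has 4 consonants (> 3) → phonotactically illegal
[fri.wju] — violates constraint (e): contains banned sequence /wj/ → phonotactically illegal
[mgev] — violates constraint (a): word begins with /m/ → phonotactically illegal
[pag] — violates constraint (b): syllable 1 coda contains /g/, which is not a licensed coda consonant → phonotactically illegal
[pkem] — violates constraint (b): syllable 1 coda contains /m/, which is not a licensed coda consonant → phonotactically illegal
[vrluvlj.vple] — violates constraint (d): syllable 1 coda /vlj/ has 3 consonants (> 2) → phonotactically illegal
[wjil] — violates constraint (e): contains banned sequence /wj/ → phonotactically illegal
No form is phonotactically legal → 0.

0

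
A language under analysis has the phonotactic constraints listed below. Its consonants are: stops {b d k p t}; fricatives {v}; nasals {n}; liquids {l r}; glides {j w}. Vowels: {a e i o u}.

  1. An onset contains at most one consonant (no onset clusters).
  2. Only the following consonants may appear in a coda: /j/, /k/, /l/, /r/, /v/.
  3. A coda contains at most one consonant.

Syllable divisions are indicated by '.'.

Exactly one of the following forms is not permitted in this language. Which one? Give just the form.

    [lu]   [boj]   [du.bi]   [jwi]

[jwi]

[lu] — σ1 onset /l/, coda /∅/ ok → permitted
[boj] — σ1 onset /b/, coda /j/ ok → permitted
[du.bi] — σ1 onset /d/, coda /∅/ ok; σ2 onset /b/, coda /∅/ ok → permitted
[jwi] — violates constraint 1: syllable 1 onset /jw/ has 2 consonants (> 1) → not permitted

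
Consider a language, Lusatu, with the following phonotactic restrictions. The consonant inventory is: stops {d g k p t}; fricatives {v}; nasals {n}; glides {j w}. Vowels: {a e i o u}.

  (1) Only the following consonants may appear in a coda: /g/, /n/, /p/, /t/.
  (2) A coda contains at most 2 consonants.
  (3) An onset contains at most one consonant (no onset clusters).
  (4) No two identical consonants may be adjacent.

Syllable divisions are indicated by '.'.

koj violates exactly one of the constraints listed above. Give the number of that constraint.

1

koj: syllable 1 coda contains /j/, which is not a licensed coda consonant.
This is a violation of constraint 1: "Only the following consonants may appear in a coda: /g/, /n/, /p/, /t/."
The remaining constraints (2, 3, 4) are satisfied.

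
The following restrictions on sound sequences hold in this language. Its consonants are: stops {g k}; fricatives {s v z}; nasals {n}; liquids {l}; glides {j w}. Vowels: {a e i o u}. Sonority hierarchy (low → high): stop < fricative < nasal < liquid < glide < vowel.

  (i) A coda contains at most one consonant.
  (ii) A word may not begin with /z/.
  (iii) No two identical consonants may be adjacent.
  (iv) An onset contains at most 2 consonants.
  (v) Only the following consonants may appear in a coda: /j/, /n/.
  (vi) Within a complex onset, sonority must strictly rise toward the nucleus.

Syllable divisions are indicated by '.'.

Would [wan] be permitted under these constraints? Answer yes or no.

yes

[wan] — σ1 onset /w/, coda /n/ ok → permitted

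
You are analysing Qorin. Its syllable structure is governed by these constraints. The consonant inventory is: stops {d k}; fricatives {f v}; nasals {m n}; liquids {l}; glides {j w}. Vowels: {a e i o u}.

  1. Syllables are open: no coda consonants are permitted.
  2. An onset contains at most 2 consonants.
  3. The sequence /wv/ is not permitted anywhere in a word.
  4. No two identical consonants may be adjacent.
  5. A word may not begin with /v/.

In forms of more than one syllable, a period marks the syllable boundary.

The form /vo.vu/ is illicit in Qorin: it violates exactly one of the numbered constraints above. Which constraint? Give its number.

5

/vo.vu/: word begins with /v/.
This is a violation of constraint 5: "A word may not begin with /v/."
The remaining constraints (1, 2, 3, 4) are satisfied.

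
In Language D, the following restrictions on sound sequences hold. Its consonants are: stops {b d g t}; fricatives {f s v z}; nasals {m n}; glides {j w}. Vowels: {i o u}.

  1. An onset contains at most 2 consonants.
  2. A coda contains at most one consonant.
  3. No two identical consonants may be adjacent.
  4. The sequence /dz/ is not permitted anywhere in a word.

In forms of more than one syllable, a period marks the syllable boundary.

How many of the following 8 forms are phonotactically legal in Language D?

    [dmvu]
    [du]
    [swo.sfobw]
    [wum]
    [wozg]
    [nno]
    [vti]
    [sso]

[dmvu] — violates constraint 1: syllable 1 onset /dmv/ has 3 consonants (> 2) → phonotactically illegal
[du] — σ1 onset /d/, coda /∅/ ok → phonotactically legal
[swo.sfobw] — violates constraint 2: syllable 2 coda /bw/ has 2 consonants (> 1) → phonotactically illegal
[wum] — σ1 onset /w/, coda /m/ ok → phonotactically legal
[wozg] — violates constraint 2: syllable 1 coda /zg/ has 2 consonants (> 1) → phonotactically illegal
[nno] — violates constraint 3: adjacent identical consonants /nn/ → phonotactically illegal
[vti] — σ1 onset /vt/ (2C), coda /∅/ ok → phonotactically legal
[sso] — violates constraint 3: adjacent identical consonants /ss/ → phonotactically illegal
Phonotactically legal: [du], [wum], [vti] → 3.

3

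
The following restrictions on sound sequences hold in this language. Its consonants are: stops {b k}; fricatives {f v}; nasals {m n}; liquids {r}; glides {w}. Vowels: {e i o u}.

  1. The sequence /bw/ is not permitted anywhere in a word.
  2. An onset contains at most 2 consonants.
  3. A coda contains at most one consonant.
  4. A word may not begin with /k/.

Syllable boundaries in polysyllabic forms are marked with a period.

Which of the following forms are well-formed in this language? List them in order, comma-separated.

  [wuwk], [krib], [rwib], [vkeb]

[rwib], [vkeb]

[wuwk] — violates constraint 3: syllable 1 coda /wk/ has 2 consonants (> 1) → ill-formed
[krib] — violates constraint 4: word begins with /k/ → ill-formed
[rwib] — σ1 onset /rw/ (2C), coda /b/ ok → well-formed
[vkeb] — σ1 onset /vk/ (2C), coda /b/ ok → well-formed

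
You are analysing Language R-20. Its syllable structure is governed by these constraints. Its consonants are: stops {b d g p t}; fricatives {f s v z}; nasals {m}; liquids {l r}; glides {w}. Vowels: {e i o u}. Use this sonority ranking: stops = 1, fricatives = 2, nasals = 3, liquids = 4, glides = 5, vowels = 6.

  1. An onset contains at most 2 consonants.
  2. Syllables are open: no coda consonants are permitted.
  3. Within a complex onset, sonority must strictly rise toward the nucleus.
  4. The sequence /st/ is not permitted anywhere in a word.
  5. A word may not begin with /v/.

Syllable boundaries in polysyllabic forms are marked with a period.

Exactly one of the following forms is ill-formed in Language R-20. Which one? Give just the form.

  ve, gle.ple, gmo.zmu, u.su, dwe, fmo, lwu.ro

ve — violates constraint 5: word begins with /v/ → ill-formed
gle.ple — σ1 onset /gl/ (1→4 rises), coda /∅/ ok; σ2 onset /pl/ (1→4 rises), coda /∅/ ok → well-formed
gmo.zmu — σ1 onset /gm/ (1→3 rises), coda /∅/ ok; σ2 onset /zm/ (2→3 rises), coda /∅/ ok → well-formed
u.su — σ1 onset /∅/, coda /∅/ ok; σ2 onset /s/, coda /∅/ ok → well-formed
dwe — σ1 onset /dw/ (1→5 rises), coda /∅/ ok → well-formed
fmo — σ1 onset /fm/ (2→3 rises), coda /∅/ ok → well-formed
lwu.ro — σ1 onset /lw/ (4→5 rises), coda /∅/ ok; σ2 onset /r/, coda /∅/ ok → well-formed

ve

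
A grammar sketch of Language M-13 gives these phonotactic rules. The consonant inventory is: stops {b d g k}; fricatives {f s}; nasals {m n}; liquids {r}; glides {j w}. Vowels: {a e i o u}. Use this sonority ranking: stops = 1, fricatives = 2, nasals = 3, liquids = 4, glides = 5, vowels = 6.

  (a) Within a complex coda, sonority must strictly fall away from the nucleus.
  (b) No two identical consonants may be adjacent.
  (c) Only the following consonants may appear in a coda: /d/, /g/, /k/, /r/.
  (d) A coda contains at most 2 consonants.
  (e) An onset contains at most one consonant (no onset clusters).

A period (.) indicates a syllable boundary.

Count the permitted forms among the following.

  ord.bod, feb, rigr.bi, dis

1

ord.bod — σ1 onset /∅/, coda /rd/ (4→1 falls) ok; σ2 onset /b/, coda /d/ ok → permitted
feb — violates constraint (c): syllable 1 coda contains /b/, which is not a licensed coda consonant → not permitted
rigr.bi — violates constraint (a): syllable 1 coda /gr/: /g/ (stop, 1) → /r/ (liquid, 4) does not fall → not permitted
dis — violates constraint (c): syllable 1 coda contains /s/, which is not a licensed coda consonant → not permitted
Permitted: ord.bod → 1.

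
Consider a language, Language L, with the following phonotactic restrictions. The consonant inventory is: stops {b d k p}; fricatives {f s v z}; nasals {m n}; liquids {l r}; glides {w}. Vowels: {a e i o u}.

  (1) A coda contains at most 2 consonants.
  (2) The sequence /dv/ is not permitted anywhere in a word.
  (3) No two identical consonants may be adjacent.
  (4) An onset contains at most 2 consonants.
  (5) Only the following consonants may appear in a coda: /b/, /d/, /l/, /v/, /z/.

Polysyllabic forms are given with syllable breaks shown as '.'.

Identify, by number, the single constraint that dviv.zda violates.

dviv.zda: contains banned sequence /dv/.
This is a violation of constraint 2: "The sequence /dv/ is not permitted anywhere in a word."
The remaining constraints (1, 3, 4, 5) are satisfied.

2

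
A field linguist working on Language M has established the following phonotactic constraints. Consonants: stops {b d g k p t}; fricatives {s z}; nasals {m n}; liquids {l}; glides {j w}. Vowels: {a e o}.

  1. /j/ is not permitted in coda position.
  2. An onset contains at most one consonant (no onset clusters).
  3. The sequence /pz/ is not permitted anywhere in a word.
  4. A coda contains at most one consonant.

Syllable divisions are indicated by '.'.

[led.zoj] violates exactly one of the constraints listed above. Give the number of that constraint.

[led.zoj]: syllable 2 coda contains /j/.
This is a violation of constraint 1: "/j/ is not permitted in coda position."
The remaining constraints (2, 3, 4) are satisfied.

1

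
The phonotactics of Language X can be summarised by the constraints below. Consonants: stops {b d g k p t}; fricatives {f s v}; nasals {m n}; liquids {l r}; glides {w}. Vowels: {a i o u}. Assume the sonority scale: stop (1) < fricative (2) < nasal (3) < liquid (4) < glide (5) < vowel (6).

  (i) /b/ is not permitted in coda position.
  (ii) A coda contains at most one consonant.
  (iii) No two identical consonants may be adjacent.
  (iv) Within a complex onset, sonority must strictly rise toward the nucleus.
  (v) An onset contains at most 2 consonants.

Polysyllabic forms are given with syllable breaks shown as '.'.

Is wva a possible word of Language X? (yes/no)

no

wva — violates constraint (iv): syllable 1 onset /wv/: /w/ (glide, 5) → /v/ (fricative, 2) does not rise → phonotactically illegal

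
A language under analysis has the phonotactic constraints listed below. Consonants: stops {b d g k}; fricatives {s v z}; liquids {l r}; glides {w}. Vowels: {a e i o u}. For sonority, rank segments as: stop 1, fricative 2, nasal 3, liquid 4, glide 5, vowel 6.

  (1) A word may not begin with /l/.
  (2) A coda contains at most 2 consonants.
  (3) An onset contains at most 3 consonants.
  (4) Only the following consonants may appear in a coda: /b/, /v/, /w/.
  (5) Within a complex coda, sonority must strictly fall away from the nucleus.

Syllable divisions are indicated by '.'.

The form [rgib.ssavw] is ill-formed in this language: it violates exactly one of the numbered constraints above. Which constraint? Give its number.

5

[rgib.ssavw]: syllable 2 coda /vw/: /v/ (fricative, 2) → /w/ (glide, 5) does not fall.
This is a violation of constraint 5: "Within a complex coda, sonority must strictly fall away from the nucleus."
The remaining constraints (1, 2, 3, 4) are satisfied.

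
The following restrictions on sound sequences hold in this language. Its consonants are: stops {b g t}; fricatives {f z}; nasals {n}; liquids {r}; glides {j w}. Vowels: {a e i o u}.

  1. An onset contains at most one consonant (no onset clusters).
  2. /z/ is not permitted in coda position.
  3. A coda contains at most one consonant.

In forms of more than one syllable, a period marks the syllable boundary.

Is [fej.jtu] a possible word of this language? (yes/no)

no

[fej.jtu] — violates constraint 1: syllable 2 onset /jt/ has 2 consonants (> 1) → ill-formed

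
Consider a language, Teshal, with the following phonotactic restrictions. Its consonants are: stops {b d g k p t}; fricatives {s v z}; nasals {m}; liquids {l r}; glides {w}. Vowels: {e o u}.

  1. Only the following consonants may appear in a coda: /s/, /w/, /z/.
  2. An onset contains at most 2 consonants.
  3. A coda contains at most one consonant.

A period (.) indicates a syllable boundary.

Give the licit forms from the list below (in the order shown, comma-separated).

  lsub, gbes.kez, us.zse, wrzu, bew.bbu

gbes.kez, us.zse, bew.bbu

lsub — violates constraint 1: syllable 1 coda contains /b/, which is not a licensed coda consonant → illicit
gbes.kez — σ1 onset /gb/ (2C), coda /s/ ok; σ2 onset /k/, coda /z/ ok → licit
us.zse — σ1 onset /∅/, coda /s/ ok; σ2 onset /zs/ (2C), coda /∅/ ok → licit
wrzu — violates constraint 2: syllable 1 onset /wrz/ has 3 consonants (> 2) → illicit
bew.bbu — σ1 onset /b/, coda /w/ ok; σ2 onset /bb/ (2C), coda /∅/ ok → licit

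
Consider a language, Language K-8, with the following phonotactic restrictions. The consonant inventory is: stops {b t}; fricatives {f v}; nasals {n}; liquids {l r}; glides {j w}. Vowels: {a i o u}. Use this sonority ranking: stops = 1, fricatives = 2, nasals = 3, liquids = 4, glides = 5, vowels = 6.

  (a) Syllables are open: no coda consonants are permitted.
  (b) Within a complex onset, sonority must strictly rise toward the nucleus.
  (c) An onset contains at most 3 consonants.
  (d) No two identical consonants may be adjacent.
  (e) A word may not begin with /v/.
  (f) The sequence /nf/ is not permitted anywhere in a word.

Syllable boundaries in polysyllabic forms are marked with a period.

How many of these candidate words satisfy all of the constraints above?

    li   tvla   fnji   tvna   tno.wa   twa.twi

li — σ1 onset /l/, coda /∅/ ok → well-formed
tvla — σ1 onset /tvl/ (1→2→4 rises), coda /∅/ ok → well-formed
fnji — σ1 onset /fnj/ (2→3→5 rises), coda /∅/ ok → well-formed
tvna — σ1 onset /tvn/ (1→2→3 rises), coda /∅/ ok → well-formed
tno.wa — σ1 onset /tn/ (1→3 rises), coda /∅/ ok; σ2 onset /w/, coda /∅/ ok → well-formed
twa.twi — σ1 onset /tw/ (1→5 rises), coda /∅/ ok; σ2 onset /tw/ (1→5 rises), coda /∅/ ok → well-formed
Well-formed: li, tvla, fnji, tvna, tno.wa, twa.twi → 6.

6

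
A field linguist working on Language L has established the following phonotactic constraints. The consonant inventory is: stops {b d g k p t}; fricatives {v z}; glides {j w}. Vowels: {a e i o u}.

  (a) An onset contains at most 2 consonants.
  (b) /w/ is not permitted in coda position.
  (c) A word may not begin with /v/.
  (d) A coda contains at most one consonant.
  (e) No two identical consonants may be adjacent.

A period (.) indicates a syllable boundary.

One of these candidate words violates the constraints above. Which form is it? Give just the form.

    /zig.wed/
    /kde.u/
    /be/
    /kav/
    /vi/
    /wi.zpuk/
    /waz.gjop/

/zig.wed/ — σ1 onset /z/, coda /g/ ok; σ2 onset /w/, coda /d/ ok → phonotactically legal
/kde.u/ — σ1 onset /kd/ (2C), coda /∅/ ok; σ2 onset /∅/, coda /∅/ ok → phonotactically legal
/be/ — σ1 onset /b/, coda /∅/ ok → phonotactically legal
/kav/ — σ1 onset /k/, coda /v/ ok → phonotactically legal
/vi/ — violates constraint (c): word begins with /v/ → phonotactically illegal
/wi.zpuk/ — σ1 onset /w/, coda /∅/ ok; σ2 onset /zp/ (2C), coda /k/ ok → phonotactically legal
/waz.gjop/ — σ1 onset /w/, coda /z/ ok; σ2 onset /gj/ (2C), coda /p/ ok → phonotactically legal

/vi/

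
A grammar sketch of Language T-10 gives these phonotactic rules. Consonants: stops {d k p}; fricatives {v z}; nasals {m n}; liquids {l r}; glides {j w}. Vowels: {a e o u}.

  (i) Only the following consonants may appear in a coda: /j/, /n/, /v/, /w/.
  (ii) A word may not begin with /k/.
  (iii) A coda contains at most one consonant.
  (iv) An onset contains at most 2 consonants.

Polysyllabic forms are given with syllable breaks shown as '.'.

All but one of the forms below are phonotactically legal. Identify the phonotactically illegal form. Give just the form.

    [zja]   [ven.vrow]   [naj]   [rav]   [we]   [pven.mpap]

[zja] — σ1 onset /zj/ (2C), coda /∅/ ok → phonotactically legal
[ven.vrow] — σ1 onset /v/, coda /n/ ok; σ2 onset /vr/ (2C), coda /w/ ok → phonotactically legal
[naj] — σ1 onset /n/, coda /j/ ok → phonotactically legal
[rav] — σ1 onset /r/, coda /v/ ok → phonotactically legal
[we] — σ1 onset /w/, coda /∅/ ok → phonotactically legal
[pven.mpap] — violates constraint (i): syllable 2 coda contains /p/, which is not a licensed coda consonant → phonotactically illegal

[pven.mpap]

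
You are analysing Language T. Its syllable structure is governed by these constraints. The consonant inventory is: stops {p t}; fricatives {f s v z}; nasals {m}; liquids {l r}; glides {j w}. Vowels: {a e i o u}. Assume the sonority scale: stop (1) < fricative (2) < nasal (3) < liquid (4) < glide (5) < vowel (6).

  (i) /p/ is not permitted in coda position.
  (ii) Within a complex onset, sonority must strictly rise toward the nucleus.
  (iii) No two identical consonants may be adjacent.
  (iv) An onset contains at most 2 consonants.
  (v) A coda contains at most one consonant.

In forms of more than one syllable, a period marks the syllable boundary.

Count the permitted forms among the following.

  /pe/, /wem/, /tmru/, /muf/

/pe/ — σ1 onset /p/, coda /∅/ ok → permitted
/wem/ — σ1 onset /w/, coda /m/ ok → permitted
/tmru/ — violates constraint (iv): syllable 1 onset /tmr/ has 3 consonants (> 2) → not permitted
/muf/ — σ1 onset /m/, coda /f/ ok → permitted
Permitted: /pe/, /wem/, /muf/ → 3.

3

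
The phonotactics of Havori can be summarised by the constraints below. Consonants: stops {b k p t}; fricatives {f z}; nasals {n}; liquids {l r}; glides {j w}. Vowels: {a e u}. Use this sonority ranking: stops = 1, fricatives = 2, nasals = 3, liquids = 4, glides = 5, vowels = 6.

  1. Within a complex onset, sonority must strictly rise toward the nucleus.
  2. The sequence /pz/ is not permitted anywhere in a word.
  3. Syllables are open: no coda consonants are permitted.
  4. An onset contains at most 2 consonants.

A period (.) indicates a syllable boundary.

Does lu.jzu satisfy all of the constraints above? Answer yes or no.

no

lu.jzu — violates constraint 1: syllable 2 onset /jz/: /j/ (glide, 5) → /z/ (fricative, 2) does not rise → ill-formed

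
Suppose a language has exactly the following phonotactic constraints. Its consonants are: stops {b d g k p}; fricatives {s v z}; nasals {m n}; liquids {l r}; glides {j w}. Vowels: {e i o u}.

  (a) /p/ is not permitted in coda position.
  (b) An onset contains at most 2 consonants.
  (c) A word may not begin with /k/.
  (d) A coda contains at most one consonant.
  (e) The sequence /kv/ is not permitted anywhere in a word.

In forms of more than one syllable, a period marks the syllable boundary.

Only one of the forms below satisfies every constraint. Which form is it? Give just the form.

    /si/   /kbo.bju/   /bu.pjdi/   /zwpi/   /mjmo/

/si/ — σ1 onset /s/, coda /∅/ ok → well-formed
/kbo.bju/ — violates constraint (c): word begins with /k/ → ill-formed
/bu.pjdi/ — violates constraint (b): syllable 2 onset /pjd/ has 3 consonants (> 2) → ill-formed
/zwpi/ — violates constraint (b): syllable 1 onset /zwp/ has 3 consonants (> 2) → ill-formed
/mjmo/ — violates constraint (b): syllable 1 onset /mjm/ has 3 consonants (> 2) → ill-formed

/si/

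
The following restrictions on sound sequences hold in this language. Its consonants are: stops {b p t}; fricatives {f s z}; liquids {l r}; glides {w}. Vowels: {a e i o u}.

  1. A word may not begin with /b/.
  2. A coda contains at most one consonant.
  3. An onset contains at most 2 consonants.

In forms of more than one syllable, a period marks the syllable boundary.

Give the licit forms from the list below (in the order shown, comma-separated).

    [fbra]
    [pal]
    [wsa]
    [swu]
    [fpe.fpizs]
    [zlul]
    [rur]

[pal], [wsa], [swu], [zlul], [rur]

[fbra] — violates constraint 3: syllable 1 onset /fbr/ has 3 consonants (> 2) → illicit
[pal] — σ1 onset /p/, coda /l/ ok → licit
[wsa] — σ1 onset /ws/ (2C), coda /∅/ ok → licit
[swu] — σ1 onset /sw/ (2C), coda /∅/ ok → licit
[fpe.fpizs] — violates constraint 2: syllable 2 coda /zs/ has 2 consonants (> 1) → illicit
[zlul] — σ1 onset /zl/ (2C), coda /l/ ok → licit
[rur] — σ1 onset /r/, coda /r/ ok → licit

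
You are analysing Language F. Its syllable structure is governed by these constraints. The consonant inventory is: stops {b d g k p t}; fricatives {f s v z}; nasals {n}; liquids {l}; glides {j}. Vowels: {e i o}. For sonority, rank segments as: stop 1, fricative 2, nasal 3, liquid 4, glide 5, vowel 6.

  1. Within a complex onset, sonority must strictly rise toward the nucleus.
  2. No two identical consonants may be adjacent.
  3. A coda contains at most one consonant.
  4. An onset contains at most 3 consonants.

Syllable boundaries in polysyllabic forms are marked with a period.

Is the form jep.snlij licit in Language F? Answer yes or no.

jep.snlij — σ1 onset /j/, coda /p/ ok; σ2 onset /snl/ (2→3→4 rises), coda /j/ ok → licit

yes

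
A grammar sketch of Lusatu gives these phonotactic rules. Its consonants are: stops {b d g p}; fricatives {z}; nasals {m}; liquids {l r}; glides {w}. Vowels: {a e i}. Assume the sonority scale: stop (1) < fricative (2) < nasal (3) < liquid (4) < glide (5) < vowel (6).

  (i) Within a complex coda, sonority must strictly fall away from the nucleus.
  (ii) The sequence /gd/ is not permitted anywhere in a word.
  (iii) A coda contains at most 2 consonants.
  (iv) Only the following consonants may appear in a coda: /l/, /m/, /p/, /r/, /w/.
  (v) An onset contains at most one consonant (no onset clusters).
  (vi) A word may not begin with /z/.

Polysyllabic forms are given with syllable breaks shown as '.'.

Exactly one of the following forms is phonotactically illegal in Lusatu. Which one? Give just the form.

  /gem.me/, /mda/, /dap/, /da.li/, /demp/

/mda/

/gem.me/ — σ1 onset /g/, coda /m/ ok; σ2 onset /m/, coda /∅/ ok → phonotactically legal
/mda/ — violates constraint (v): syllable 1 onset /md/ has 2 consonants (> 1) → phonotactically illegal
/dap/ — σ1 onset /d/, coda /p/ ok → phonotactically legal
/da.li/ — σ1 onset /d/, coda /∅/ ok; σ2 onset /l/, coda /∅/ ok → phonotactically legal
/demp/ — σ1 onset /d/, coda /mp/ (3→1 falls) ok → phonotactically legal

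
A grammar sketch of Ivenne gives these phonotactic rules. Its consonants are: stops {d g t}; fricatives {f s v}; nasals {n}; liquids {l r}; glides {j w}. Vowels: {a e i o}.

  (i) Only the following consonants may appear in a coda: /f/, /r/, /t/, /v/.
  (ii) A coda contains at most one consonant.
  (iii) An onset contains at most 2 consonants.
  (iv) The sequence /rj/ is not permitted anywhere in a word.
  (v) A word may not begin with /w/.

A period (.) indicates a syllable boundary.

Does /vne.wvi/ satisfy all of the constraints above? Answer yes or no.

yes

/vne.wvi/ — σ1 onset /vn/ (2C), coda /∅/ ok; σ2 onset /wv/ (2C), coda /∅/ ok → well-formed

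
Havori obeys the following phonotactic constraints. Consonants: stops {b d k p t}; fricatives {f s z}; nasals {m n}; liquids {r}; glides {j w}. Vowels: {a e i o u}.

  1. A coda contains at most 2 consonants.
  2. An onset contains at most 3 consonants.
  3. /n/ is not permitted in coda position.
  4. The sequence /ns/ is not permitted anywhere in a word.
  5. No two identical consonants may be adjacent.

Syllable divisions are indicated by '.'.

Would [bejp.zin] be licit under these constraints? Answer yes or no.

[bejp.zin] — violates constraint 3: syllable 2 coda contains /n/ → illicit

no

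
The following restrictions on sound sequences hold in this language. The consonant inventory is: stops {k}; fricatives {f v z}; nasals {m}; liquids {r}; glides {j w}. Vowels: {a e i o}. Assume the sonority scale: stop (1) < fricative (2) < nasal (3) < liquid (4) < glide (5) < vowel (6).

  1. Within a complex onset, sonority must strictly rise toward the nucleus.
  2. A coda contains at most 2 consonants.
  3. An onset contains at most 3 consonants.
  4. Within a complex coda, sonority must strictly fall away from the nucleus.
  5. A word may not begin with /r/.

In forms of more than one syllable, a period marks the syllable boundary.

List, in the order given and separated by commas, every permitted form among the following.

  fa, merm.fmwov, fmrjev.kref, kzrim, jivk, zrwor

fa, merm.fmwov, kzrim, jivk, zrwor

fa — σ1 onset /f/, coda /∅/ ok → permitted
merm.fmwov — σ1 onset /m/, coda /rm/ (4→3 falls) ok; σ2 onset /fmw/ (2→3→5 rises), coda /v/ ok → permitted
fmrjev.kref — violates constraint 3: syllable 1 onset /fmrj/ has 4 consonants (> 3) → not permitted
kzrim — σ1 onset /kzr/ (1→2→4 rises), coda /m/ ok → permitted
jivk — σ1 onset /j/, coda /vk/ (2→1 falls) ok → permitted
zrwor — σ1 onset /zrw/ (2→4→5 rises), coda /r/ ok → permitted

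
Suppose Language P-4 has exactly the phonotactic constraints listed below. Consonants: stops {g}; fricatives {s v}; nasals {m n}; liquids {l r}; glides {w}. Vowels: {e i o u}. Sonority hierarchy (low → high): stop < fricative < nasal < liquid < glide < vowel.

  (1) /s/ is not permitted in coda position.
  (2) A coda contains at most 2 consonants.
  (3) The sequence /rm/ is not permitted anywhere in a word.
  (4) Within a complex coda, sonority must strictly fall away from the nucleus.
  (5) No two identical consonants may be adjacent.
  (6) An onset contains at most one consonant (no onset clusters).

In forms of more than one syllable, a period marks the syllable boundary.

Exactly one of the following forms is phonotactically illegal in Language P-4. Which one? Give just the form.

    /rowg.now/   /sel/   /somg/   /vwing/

/rowg.now/ — σ1 onset /r/, coda /wg/ (5→1 falls) ok; σ2 onset /n/, coda /w/ ok → phonotactically legal
/sel/ — σ1 onset /s/, coda /l/ ok → phonotactically legal
/somg/ — σ1 onset /s/, coda /mg/ (3→1 falls) ok → phonotactically legal
/vwing/ — violates constraint 6: syllable 1 onset /vw/ has 2 consonants (> 1) → phonotactically illegal

/vwing/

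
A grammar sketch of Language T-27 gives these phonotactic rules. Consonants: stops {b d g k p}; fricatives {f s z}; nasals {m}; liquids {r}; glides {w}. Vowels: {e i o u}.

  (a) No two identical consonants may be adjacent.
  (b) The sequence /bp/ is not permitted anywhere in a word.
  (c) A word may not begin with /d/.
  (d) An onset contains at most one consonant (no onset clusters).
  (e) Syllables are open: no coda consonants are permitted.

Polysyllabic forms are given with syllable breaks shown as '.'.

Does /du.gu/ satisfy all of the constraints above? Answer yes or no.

/du.gu/ — violates constraint (c): word begins with /d/ → ill-formed

no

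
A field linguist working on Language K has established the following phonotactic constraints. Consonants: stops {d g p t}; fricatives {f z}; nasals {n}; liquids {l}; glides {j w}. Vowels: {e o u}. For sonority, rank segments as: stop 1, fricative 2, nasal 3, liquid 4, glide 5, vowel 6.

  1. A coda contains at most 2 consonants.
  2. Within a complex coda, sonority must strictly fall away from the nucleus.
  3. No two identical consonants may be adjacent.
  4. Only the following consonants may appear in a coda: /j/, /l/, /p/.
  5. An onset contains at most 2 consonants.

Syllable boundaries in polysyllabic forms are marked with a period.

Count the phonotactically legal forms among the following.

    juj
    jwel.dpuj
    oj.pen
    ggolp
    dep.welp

3

juj — σ1 onset /j/, coda /j/ ok → phonotactically legal
jwel.dpuj — σ1 onset /jw/ (2C), coda /l/ ok; σ2 onset /dp/ (2C), coda /j/ ok → phonotactically legal
oj.pen — violates constraint 4: syllable 2 coda contains /n/, which is not a licensed coda consonant → phonotactically illegal
ggolp — violates constraint 3: adjacent identical consonants /gg/ → phonotactically illegal
dep.welp — σ1 onset /d/, coda /p/ ok; σ2 onset /w/, coda /lp/ (4→1 falls) ok → phonotactically legal
Phonotactically legal: juj, jwel.dpuj, dep.welp → 3.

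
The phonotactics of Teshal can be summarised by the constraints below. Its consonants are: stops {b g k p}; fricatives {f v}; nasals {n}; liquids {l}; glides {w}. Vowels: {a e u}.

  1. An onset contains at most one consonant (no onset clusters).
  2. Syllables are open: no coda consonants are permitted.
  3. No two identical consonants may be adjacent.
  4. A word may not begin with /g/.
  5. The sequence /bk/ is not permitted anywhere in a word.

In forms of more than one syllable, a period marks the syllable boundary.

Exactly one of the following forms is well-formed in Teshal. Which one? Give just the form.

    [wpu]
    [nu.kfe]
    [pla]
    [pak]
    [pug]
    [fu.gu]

[wpu] — violates constraint 1: syllable 1 onset /wp/ has 2 consonants (> 1) → ill-formed
[nu.kfe] — violates constraint 1: syllable 2 onset /kf/ has 2 consonants (> 1) → ill-formed
[pla] — violates constraint 1: syllable 1 onset /pl/ has 2 consonants (> 1) → ill-formed
[pak] — violates constraint 2: syllable 1 coda /k/ has 1 consonant (> 0) → ill-formed
[pug] — violates constraint 2: syllable 1 coda /g/ has 1 consonant (> 0) → ill-formed
[fu.gu] — σ1 onset /f/, coda /∅/ ok; σ2 onset /g/, coda /∅/ ok → well-formed

[fu.gu]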